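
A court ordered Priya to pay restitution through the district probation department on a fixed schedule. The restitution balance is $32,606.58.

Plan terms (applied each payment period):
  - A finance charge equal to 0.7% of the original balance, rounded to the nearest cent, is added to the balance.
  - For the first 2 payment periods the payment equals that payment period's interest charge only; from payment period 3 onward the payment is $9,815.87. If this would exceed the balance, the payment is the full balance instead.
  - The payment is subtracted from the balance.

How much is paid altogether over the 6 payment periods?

$33,976.08

Payment period 1: opening $32,606.58; interest $228.25 → $32,834.83; payment $228.25; balance $32,606.58
Payment period 2: opening $32,606.58; interest $228.25 → $32,834.83; payment $228.25; balance $32,606.58
Payment period 3: opening $32,606.58; interest $228.25 → $32,834.83; payment $9,815.87; balance $23,018.96
Payment period 4: opening $23,018.96; interest $228.25 → $23,247.21; payment $9,815.87; balance $13,431.34
Payment period 5: opening $13,431.34; interest $228.25 → $13,659.59; payment $9,815.87; balance $3,843.72
Payment period 6: opening $3,843.72; interest $228.25 → $4,071.97; payment $4,071.97; balance $0.00
Total paid: $33,976.08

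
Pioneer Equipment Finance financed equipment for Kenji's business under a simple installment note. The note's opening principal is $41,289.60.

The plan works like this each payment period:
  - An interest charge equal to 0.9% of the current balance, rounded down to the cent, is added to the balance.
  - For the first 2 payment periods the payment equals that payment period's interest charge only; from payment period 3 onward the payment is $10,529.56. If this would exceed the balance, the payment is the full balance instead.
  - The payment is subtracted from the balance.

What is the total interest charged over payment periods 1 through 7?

Payment period 1: $41,289.60 +$371.60 interest = $41,661.20; pay $371.60 → $41,289.60
Payment period 2: $41,289.60 +$371.60 interest = $41,661.20; pay $371.60 → $41,289.60
Payment period 3: $41,289.60 +$371.60 interest = $41,661.20; pay $10,529.56 → $31,131.64
Payment period 4: $31,131.64 +$280.18 interest = $31,411.82; pay $10,529.56 → $20,882.26
Payment period 5: $20,882.26 +$187.94 interest = $21,070.20; pay $10,529.56 → $10,540.64
Payment period 6: $10,540.64 +$94.86 interest = $10,635.50; pay $10,529.56 → $105.94
Payment period 7: $105.94 +$0.95 interest = $106.89; pay $106.89 → $0.00
Total interest: $371.60 + $371.60 + $371.60 + $280.18 + $187.94 + $94.86 + $0.95 = $1,678.73

$1,678.73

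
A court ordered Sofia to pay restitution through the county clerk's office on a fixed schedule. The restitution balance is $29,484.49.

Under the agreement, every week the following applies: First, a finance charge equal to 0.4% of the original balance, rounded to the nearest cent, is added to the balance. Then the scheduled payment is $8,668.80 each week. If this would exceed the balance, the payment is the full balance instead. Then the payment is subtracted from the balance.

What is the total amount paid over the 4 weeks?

# | Opening | Interest | Payment | End bal
1 | $29,484.49 | $117.94 | $8,668.80 | $20,933.63
2 | $20,933.63 | $117.94 | $8,668.80 | $12,382.77
3 | $12,382.77 | $117.94 | $8,668.80 | $3,831.91
4 | $3,831.91 | $117.94 | $3,949.85 | $0.00
Total paid: $29,956.25

$29,956.25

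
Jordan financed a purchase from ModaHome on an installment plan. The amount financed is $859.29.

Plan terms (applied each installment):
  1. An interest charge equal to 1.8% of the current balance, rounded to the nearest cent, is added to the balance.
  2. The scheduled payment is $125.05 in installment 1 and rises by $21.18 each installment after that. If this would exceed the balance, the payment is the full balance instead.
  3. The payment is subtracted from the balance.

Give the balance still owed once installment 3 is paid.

$460.67

Installment 1: opening $859.29; interest $15.47 → $874.76; payment $125.05; balance $749.71
Installment 2: opening $749.71; interest $13.49 → $763.20; payment $146.23; balance $616.97
Installment 3: opening $616.97; interest $11.11 → $628.08; payment $167.41; balance $460.67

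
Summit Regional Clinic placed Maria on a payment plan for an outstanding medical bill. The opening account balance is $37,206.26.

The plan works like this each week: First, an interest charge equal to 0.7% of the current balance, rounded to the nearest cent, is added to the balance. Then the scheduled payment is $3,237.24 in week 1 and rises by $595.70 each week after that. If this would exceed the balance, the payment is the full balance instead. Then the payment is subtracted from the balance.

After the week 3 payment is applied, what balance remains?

Week 1: $37,206.26 +$260.44 interest = $37,466.70; pay $3,237.24 → $34,229.46
Week 2: $34,229.46 +$239.61 interest = $34,469.07; pay $3,832.94 → $30,636.13
Week 3: $30,636.13 +$214.45 interest = $30,850.58; pay $4,428.64 → $26,421.94

$26,421.94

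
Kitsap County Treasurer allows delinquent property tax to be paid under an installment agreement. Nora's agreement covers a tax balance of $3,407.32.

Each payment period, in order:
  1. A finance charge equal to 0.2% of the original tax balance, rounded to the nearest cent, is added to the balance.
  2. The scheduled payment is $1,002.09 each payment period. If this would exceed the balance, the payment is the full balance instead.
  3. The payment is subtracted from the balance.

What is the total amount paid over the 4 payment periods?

Payment period 1: opening $3,407.32; interest $6.81 → $3,414.13; payment $1,002.09; balance $2,412.04
Payment period 2: opening $2,412.04; interest $6.81 → $2,418.85; payment $1,002.09; balance $1,416.76
Payment period 3: opening $1,416.76; interest $6.81 → $1,423.57; payment $1,002.09; balance $421.48
Payment period 4: opening $421.48; interest $6.81 → $428.29; payment $428.29; balance $0.00
Total paid: $3,434.56

$3,434.56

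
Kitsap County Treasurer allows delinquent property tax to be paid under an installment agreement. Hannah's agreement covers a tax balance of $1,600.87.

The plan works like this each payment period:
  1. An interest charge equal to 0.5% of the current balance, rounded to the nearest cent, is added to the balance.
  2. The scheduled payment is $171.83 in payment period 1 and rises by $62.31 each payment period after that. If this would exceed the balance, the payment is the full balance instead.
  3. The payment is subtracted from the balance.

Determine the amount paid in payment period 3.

$296.45

Payment period 1: $1,600.87 +$8.00 interest = $1,608.87; pay $171.83 → $1,437.04
Payment period 2: $1,437.04 +$7.19 interest = $1,444.23; pay $234.14 → $1,210.09
Payment period 3: $1,210.09 +$6.05 interest = $1,216.14; pay $296.45 → $919.69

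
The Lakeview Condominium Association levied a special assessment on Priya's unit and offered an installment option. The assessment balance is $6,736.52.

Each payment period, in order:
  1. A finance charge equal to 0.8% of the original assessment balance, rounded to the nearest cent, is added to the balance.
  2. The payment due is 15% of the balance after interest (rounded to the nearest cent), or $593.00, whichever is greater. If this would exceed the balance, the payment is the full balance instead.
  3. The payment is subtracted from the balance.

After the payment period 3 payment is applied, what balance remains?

$4,254.90

# | Opening | Interest | Payment | End bal
1 | $6,736.52 | $53.89 | $1,018.56 | $5,771.85
2 | $5,771.85 | $53.89 | $873.86 | $4,951.88
3 | $4,951.88 | $53.89 | $750.87 | $4,254.90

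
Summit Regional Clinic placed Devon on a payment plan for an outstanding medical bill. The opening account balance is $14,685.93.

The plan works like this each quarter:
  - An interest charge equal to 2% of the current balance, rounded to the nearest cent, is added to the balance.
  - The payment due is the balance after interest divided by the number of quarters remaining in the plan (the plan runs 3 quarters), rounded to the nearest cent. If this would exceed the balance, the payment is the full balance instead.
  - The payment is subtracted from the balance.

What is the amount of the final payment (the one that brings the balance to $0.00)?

Quarter 1: $14,685.93 +$293.72 interest = $14,979.65; pay $4,993.22 → $9,986.43
Quarter 2: $9,986.43 +$199.73 interest = $10,186.16; pay $5,093.08 → $5,093.08
Quarter 3: $5,093.08 +$101.86 interest = $5,194.94; pay $5,194.94 → $0.00

$5,194.94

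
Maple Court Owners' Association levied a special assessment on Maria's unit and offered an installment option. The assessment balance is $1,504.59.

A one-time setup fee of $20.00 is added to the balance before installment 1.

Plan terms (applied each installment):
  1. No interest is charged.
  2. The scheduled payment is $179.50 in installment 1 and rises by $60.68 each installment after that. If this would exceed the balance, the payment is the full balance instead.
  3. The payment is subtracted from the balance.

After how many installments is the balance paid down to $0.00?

6

Installment 1: opening $1,524.59; payment $179.50; balance $1,345.09
Installment 2: opening $1,345.09; payment $240.18; balance $1,104.91
Installment 3: opening $1,104.91; payment $300.86; balance $804.05
Installment 4: opening $804.05; payment $361.54; balance $442.51
Installment 5: opening $442.51; payment $422.22; balance $20.29
Installment 6: opening $20.29; payment $20.29; balance $0.00
Balance reaches $0.00 in installment 6.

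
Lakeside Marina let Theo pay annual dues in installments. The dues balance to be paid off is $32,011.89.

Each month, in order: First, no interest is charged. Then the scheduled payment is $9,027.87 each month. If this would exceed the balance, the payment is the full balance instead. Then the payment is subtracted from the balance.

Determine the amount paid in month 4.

Month 1: opening $32,011.89; payment $9,027.87; balance $22,984.02
Month 2: opening $22,984.02; payment $9,027.87; balance $13,956.15
Month 3: opening $13,956.15; payment $9,027.87; balance $4,928.28
Month 4: opening $4,928.28; payment $4,928.28; balance $0.00

$4,928.28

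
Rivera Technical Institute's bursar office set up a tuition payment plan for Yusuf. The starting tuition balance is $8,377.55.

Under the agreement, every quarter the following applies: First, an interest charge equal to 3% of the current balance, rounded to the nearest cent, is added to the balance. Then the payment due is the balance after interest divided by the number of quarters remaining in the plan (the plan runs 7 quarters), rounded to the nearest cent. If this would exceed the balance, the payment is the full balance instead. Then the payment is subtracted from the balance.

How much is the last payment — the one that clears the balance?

Quarter 1: $8,377.55 +$251.33 interest = $8,628.88; pay $1,232.70 → $7,396.18
Quarter 2: $7,396.18 +$221.89 interest = $7,618.07; pay $1,269.68 → $6,348.39
Quarter 3: $6,348.39 +$190.45 interest = $6,538.84; pay $1,307.77 → $5,231.07
Quarter 4: $5,231.07 +$156.93 interest = $5,388.00; pay $1,347.00 → $4,041.00
Quarter 5: $4,041.00 +$121.23 interest = $4,162.23; pay $1,387.41 → $2,774.82
Quarter 6: $2,774.82 +$83.24 interest = $2,858.06; pay $1,429.03 → $1,429.03
Quarter 7: $1,429.03 +$42.87 interest = $1,471.90; pay $1,471.90 → $0.00

$1,471.90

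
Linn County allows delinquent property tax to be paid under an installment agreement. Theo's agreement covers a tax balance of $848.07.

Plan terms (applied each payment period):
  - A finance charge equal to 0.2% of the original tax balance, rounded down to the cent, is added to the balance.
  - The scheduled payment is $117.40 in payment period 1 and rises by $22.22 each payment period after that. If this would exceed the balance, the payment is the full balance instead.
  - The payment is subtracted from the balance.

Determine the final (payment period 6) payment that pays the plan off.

Payment period 1: opening $848.07; interest $1.69 → $849.76; payment $117.40; balance $732.36
Payment period 2: opening $732.36; interest $1.69 → $734.05; payment $139.62; balance $594.43
Payment period 3: opening $594.43; interest $1.69 → $596.12; payment $161.84; balance $434.28
Payment period 4: opening $434.28; interest $1.69 → $435.97; payment $184.06; balance $251.91
Payment period 5: opening $251.91; interest $1.69 → $253.60; payment $206.28; balance $47.32
Payment period 6: opening $47.32; interest $1.69 → $49.01; payment $49.01; balance $0.00

$49.01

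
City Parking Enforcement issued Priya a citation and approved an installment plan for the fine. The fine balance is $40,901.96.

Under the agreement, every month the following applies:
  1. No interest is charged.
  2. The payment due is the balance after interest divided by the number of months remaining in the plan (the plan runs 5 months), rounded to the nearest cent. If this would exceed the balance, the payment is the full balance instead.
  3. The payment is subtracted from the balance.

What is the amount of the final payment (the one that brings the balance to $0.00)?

$8,180.39

Month 1: $40,901.96 − $8,180.39 → $32,721.57
Month 2: $32,721.57 − $8,180.39 → $24,541.18
Month 3: $24,541.18 − $8,180.39 → $16,360.79
Month 4: $16,360.79 − $8,180.40 → $8,180.39
Month 5: $8,180.39 − $8,180.39 → $0.00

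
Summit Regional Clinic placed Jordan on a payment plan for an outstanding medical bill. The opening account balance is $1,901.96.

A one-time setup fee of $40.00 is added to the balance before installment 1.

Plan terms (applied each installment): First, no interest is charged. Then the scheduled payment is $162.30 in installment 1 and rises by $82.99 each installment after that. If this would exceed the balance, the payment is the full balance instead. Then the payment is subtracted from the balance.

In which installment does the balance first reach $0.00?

6

Installment 1: $1,941.96 − $162.30 → $1,779.66
Installment 2: $1,779.66 − $245.29 → $1,534.37
Installment 3: $1,534.37 − $328.28 → $1,206.09
Installment 4: $1,206.09 − $411.27 → $794.82
Installment 5: $794.82 − $494.26 → $300.56
Installment 6: $300.56 − $300.56 → $0.00
Balance reaches $0.00 in installment 6.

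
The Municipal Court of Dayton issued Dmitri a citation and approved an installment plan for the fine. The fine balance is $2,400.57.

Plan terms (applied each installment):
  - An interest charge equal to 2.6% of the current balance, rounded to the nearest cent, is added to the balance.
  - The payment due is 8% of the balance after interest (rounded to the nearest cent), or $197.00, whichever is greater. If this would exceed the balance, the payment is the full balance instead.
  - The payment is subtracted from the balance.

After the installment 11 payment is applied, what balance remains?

$711.77

# | Opening | Interest | Payment | End bal
1 | $2,400.57 | $62.41 | $197.04 | $2,265.94
2 | $2,265.94 | $58.91 | $197.00 | $2,127.85
3 | $2,127.85 | $55.32 | $197.00 | $1,986.17
4 | $1,986.17 | $51.64 | $197.00 | $1,840.81
5 | $1,840.81 | $47.86 | $197.00 | $1,691.67
6 | $1,691.67 | $43.98 | $197.00 | $1,538.65
7 | $1,538.65 | $40.00 | $197.00 | $1,381.65
8 | $1,381.65 | $35.92 | $197.00 | $1,220.57
9 | $1,220.57 | $31.73 | $197.00 | $1,055.30
10 | $1,055.30 | $27.44 | $197.00 | $885.74
11 | $885.74 | $23.03 | $197.00 | $711.77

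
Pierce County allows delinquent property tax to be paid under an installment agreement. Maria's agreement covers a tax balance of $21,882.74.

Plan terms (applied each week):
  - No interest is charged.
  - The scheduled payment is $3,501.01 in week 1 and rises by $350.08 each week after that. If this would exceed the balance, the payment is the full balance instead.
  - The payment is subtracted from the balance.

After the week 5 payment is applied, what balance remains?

Week 1: $21,882.74 − $3,501.01 → $18,381.73
Week 2: $18,381.73 − $3,851.09 → $14,530.64
Week 3: $14,530.64 − $4,201.17 → $10,329.47
Week 4: $10,329.47 − $4,551.25 → $5,778.22
Week 5: $5,778.22 − $4,901.33 → $876.89

$876.89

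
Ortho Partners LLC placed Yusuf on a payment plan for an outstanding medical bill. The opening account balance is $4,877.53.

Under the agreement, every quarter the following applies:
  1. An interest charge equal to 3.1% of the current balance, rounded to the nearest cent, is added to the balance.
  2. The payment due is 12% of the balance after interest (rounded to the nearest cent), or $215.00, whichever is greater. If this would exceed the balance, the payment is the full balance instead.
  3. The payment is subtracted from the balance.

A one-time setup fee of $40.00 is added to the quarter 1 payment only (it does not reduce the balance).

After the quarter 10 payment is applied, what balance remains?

$1,843.35

Quarter 1: opening $4,877.53; interest $151.20 → $5,028.73; payment $603.45 (+ $40.00 fee); balance $4,425.28
Quarter 2: opening $4,425.28; interest $137.18 → $4,562.46; payment $547.50; balance $4,014.96
Quarter 3: opening $4,014.96; interest $124.46 → $4,139.42; payment $496.73; balance $3,642.69
Quarter 4: opening $3,642.69; interest $112.92 → $3,755.61; payment $450.67; balance $3,304.94
Quarter 5: opening $3,304.94; interest $102.45 → $3,407.39; payment $408.89; balance $2,998.50
Quarter 6: opening $2,998.50; interest $92.95 → $3,091.45; payment $370.97; balance $2,720.48
Quarter 7: opening $2,720.48; interest $84.33 → $2,804.81; payment $336.58; balance $2,468.23
Quarter 8: opening $2,468.23; interest $76.52 → $2,544.75; payment $305.37; balance $2,239.38
Quarter 9: opening $2,239.38; interest $69.42 → $2,308.80; payment $277.06; balance $2,031.74
Quarter 10: opening $2,031.74; interest $62.98 → $2,094.72; payment $251.37; balance $1,843.35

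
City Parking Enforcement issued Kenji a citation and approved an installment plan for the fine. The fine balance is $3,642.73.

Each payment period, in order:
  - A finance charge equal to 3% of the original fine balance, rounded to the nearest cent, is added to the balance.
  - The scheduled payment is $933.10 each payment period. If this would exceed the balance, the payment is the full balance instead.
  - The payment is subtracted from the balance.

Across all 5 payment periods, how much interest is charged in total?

$546.40

Payment period 1: $3,642.73 +$109.28 interest = $3,752.01; pay $933.10 → $2,818.91
Payment period 2: $2,818.91 +$109.28 interest = $2,928.19; pay $933.10 → $1,995.09
Payment period 3: $1,995.09 +$109.28 interest = $2,104.37; pay $933.10 → $1,171.27
Payment period 4: $1,171.27 +$109.28 interest = $1,280.55; pay $933.10 → $347.45
Payment period 5: $347.45 +$109.28 interest = $456.73; pay $456.73 → $0.00
Total interest: $109.28 + $109.28 + $109.28 + $109.28 + $109.28 = $546.40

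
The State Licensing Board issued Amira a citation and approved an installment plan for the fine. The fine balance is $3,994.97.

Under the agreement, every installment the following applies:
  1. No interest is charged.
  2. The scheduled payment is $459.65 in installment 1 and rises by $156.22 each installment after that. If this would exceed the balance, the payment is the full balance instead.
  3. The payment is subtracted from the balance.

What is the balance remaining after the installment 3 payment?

$2,147.36

Installment 1: opening $3,994.97; payment $459.65; balance $3,535.32
Installment 2: opening $3,535.32; payment $615.87; balance $2,919.45
Installment 3: opening $2,919.45; payment $772.09; balance $2,147.36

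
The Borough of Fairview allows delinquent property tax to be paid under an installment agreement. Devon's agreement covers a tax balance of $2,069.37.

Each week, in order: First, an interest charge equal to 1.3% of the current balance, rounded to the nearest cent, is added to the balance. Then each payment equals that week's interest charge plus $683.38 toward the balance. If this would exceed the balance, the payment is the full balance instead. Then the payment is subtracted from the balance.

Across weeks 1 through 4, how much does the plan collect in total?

Week 1: $2,069.37 +$26.90 interest = $2,096.27; pay $710.28 → $1,385.99
Week 2: $1,385.99 +$18.02 interest = $1,404.01; pay $701.40 → $702.61
Week 3: $702.61 +$9.13 interest = $711.74; pay $692.51 → $19.23
Week 4: $19.23 +$0.25 interest = $19.48; pay $19.48 → $0.00
Total paid: $2,123.67

$2,123.67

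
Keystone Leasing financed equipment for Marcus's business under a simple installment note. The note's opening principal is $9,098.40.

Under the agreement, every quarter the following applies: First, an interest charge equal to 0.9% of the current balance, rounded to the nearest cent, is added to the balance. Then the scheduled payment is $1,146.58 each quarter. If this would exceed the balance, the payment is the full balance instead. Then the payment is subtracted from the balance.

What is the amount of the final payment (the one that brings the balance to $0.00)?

$310.42

Quarter 1: $9,098.40 +$81.89 interest = $9,180.29; pay $1,146.58 → $8,033.71
Quarter 2: $8,033.71 +$72.30 interest = $8,106.01; pay $1,146.58 → $6,959.43
Quarter 3: $6,959.43 +$62.63 interest = $7,022.06; pay $1,146.58 → $5,875.48
Quarter 4: $5,875.48 +$52.88 interest = $5,928.36; pay $1,146.58 → $4,781.78
Quarter 5: $4,781.78 +$43.04 interest = $4,824.82; pay $1,146.58 → $3,678.24
Quarter 6: $3,678.24 +$33.10 interest = $3,711.34; pay $1,146.58 → $2,564.76
Quarter 7: $2,564.76 +$23.08 interest = $2,587.84; pay $1,146.58 → $1,441.26
Quarter 8: $1,441.26 +$12.97 interest = $1,454.23; pay $1,146.58 → $307.65
Quarter 9: $307.65 +$2.77 interest = $310.42; pay $310.42 → $0.00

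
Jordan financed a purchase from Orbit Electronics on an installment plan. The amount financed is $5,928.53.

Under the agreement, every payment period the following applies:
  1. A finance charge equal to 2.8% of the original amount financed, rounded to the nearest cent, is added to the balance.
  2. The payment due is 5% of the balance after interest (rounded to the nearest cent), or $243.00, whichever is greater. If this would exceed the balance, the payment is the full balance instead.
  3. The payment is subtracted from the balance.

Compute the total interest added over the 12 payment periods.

$1,992.00

Payment period 1: opening $5,928.53; interest $166.00 → $6,094.53; payment $304.73; balance $5,789.80
Payment period 2: opening $5,789.80; interest $166.00 → $5,955.80; payment $297.79; balance $5,658.01
Payment period 3: opening $5,658.01; interest $166.00 → $5,824.01; payment $291.20; balance $5,532.81
Payment period 4: opening $5,532.81; interest $166.00 → $5,698.81; payment $284.94; balance $5,413.87
Payment period 5: opening $5,413.87; interest $166.00 → $5,579.87; payment $278.99; balance $5,300.88
Payment period 6: opening $5,300.88; interest $166.00 → $5,466.88; payment $273.34; balance $5,193.54
Payment period 7: opening $5,193.54; interest $166.00 → $5,359.54; payment $267.98; balance $5,091.56
Payment period 8: opening $5,091.56; interest $166.00 → $5,257.56; payment $262.88; balance $4,994.68
Payment period 9: opening $4,994.68; interest $166.00 → $5,160.68; payment $258.03; balance $4,902.65
Payment period 10: opening $4,902.65; interest $166.00 → $5,068.65; payment $253.43; balance $4,815.22
Payment period 11: opening $4,815.22; interest $166.00 → $4,981.22; payment $249.06; balance $4,732.16
Payment period 12: opening $4,732.16; interest $166.00 → $4,898.16; payment $244.91; balance $4,653.25
Total interest: $166.00 + $166.00 + $166.00 + $166.00 + $166.00 + $166.00 + $166.00 + $166.00 + $166.00 + $166.00 + $166.00 + $166.00 = $1,992.00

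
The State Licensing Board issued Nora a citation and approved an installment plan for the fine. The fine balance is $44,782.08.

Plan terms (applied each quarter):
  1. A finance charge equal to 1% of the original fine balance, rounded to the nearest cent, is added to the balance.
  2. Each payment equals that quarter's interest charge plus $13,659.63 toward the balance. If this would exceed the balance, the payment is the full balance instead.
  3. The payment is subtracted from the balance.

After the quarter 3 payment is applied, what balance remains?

$3,803.19

Quarter 1: opening $44,782.08; interest $447.82 → $45,229.90; payment $14,107.45; balance $31,122.45
Quarter 2: opening $31,122.45; interest $447.82 → $31,570.27; payment $14,107.45; balance $17,462.82
Quarter 3: opening $17,462.82; interest $447.82 → $17,910.64; payment $14,107.45; balance $3,803.19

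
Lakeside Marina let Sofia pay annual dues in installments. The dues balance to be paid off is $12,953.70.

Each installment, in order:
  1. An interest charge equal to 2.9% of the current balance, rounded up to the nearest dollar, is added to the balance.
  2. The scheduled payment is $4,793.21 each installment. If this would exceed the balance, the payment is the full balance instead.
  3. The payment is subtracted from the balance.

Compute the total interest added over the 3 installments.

Installment 1: opening $12,953.70; interest $376.00 → $13,329.70; payment $4,793.21; balance $8,536.49
Installment 2: opening $8,536.49; interest $248.00 → $8,784.49; payment $4,793.21; balance $3,991.28
Installment 3: opening $3,991.28; interest $116.00 → $4,107.28; payment $4,107.28; balance $0.00
Total interest: $376.00 + $248.00 + $116.00 = $740.00

$740.00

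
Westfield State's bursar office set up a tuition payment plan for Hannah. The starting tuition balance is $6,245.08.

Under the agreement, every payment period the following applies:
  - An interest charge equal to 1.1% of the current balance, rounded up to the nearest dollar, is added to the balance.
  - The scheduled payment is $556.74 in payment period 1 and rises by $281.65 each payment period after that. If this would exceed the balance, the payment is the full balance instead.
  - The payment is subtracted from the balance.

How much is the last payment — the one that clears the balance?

$915.88

Payment period 1: $6,245.08 +$69.00 interest = $6,314.08; pay $556.74 → $5,757.34
Payment period 2: $5,757.34 +$64.00 interest = $5,821.34; pay $838.39 → $4,982.95
Payment period 3: $4,982.95 +$55.00 interest = $5,037.95; pay $1,120.04 → $3,917.91
Payment period 4: $3,917.91 +$44.00 interest = $3,961.91; pay $1,401.69 → $2,560.22
Payment period 5: $2,560.22 +$29.00 interest = $2,589.22; pay $1,683.34 → $905.88
Payment period 6: $905.88 +$10.00 interest = $915.88; pay $915.88 → $0.00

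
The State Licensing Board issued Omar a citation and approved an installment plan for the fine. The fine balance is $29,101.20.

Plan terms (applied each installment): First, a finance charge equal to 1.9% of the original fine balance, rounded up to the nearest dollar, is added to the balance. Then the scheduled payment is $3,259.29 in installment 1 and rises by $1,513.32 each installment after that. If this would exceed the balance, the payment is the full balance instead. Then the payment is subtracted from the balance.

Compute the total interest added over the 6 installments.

$3,318.00

Installment 1: opening $29,101.20; interest $553.00 → $29,654.20; payment $3,259.29; balance $26,394.91
Installment 2: opening $26,394.91; interest $553.00 → $26,947.91; payment $4,772.61; balance $22,175.30
Installment 3: opening $22,175.30; interest $553.00 → $22,728.30; payment $6,285.93; balance $16,442.37
Installment 4: opening $16,442.37; interest $553.00 → $16,995.37; payment $7,799.25; balance $9,196.12
Installment 5: opening $9,196.12; interest $553.00 → $9,749.12; payment $9,312.57; balance $436.55
Installment 6: opening $436.55; interest $553.00 → $989.55; payment $989.55; balance $0.00
Total interest: $553.00 + $553.00 + $553.00 + $553.00 + $553.00 + $553.00 = $3,318.00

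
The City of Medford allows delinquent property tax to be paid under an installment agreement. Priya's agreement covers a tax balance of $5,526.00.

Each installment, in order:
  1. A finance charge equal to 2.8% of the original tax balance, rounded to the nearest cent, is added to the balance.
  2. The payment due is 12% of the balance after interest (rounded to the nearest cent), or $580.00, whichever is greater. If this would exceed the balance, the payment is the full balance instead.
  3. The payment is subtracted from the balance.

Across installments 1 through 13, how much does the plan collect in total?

Installment 1: opening $5,526.00; interest $154.73 → $5,680.73; payment $681.69; balance $4,999.04
Installment 2: opening $4,999.04; interest $154.73 → $5,153.77; payment $618.45; balance $4,535.32
Installment 3: opening $4,535.32; interest $154.73 → $4,690.05; payment $580.00; balance $4,110.05
Installment 4: opening $4,110.05; interest $154.73 → $4,264.78; payment $580.00; balance $3,684.78
Installment 5: opening $3,684.78; interest $154.73 → $3,839.51; payment $580.00; balance $3,259.51
Installment 6: opening $3,259.51; interest $154.73 → $3,414.24; payment $580.00; balance $2,834.24
Installment 7: opening $2,834.24; interest $154.73 → $2,988.97; payment $580.00; balance $2,408.97
Installment 8: opening $2,408.97; interest $154.73 → $2,563.70; payment $580.00; balance $1,983.70
Installment 9: opening $1,983.70; interest $154.73 → $2,138.43; payment $580.00; balance $1,558.43
Installment 10: opening $1,558.43; interest $154.73 → $1,713.16; payment $580.00; balance $1,133.16
Installment 11: opening $1,133.16; interest $154.73 → $1,287.89; payment $580.00; balance $707.89
Installment 12: opening $707.89; interest $154.73 → $862.62; payment $580.00; balance $282.62
Installment 13: opening $282.62; interest $154.73 → $437.35; payment $437.35; balance $0.00
Total paid: $7,537.49

$7,537.49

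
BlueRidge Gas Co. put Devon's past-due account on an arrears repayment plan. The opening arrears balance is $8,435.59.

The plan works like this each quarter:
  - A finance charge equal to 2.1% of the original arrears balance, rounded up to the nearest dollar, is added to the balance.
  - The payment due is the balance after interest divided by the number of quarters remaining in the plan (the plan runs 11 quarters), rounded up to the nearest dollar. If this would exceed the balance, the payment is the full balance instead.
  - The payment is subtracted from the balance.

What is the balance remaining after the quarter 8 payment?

$2,931.59

Quarter 1: opening $8,435.59; interest $178.00 → $8,613.59; payment $784.00; balance $7,829.59
Quarter 2: opening $7,829.59; interest $178.00 → $8,007.59; payment $801.00; balance $7,206.59
Quarter 3: opening $7,206.59; interest $178.00 → $7,384.59; payment $821.00; balance $6,563.59
Quarter 4: opening $6,563.59; interest $178.00 → $6,741.59; payment $843.00; balance $5,898.59
Quarter 5: opening $5,898.59; interest $178.00 → $6,076.59; payment $869.00; balance $5,207.59
Quarter 6: opening $5,207.59; interest $178.00 → $5,385.59; payment $898.00; balance $4,487.59
Quarter 7: opening $4,487.59; interest $178.00 → $4,665.59; payment $934.00; balance $3,731.59
Quarter 8: opening $3,731.59; interest $178.00 → $3,909.59; payment $978.00; balance $2,931.59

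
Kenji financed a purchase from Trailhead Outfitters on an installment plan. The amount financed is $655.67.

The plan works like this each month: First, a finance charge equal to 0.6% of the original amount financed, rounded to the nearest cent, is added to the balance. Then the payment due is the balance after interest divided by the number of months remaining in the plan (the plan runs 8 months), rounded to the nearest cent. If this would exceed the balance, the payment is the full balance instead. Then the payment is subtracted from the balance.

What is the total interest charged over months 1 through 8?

Month 1: $655.67 +$3.93 interest = $659.60; pay $82.45 → $577.15
Month 2: $577.15 +$3.93 interest = $581.08; pay $83.01 → $498.07
Month 3: $498.07 +$3.93 interest = $502.00; pay $83.67 → $418.33
Month 4: $418.33 +$3.93 interest = $422.26; pay $84.45 → $337.81
Month 5: $337.81 +$3.93 interest = $341.74; pay $85.44 → $256.30
Month 6: $256.30 +$3.93 interest = $260.23; pay $86.74 → $173.49
Month 7: $173.49 +$3.93 interest = $177.42; pay $88.71 → $88.71
Month 8: $88.71 +$3.93 interest = $92.64; pay $92.64 → $0.00
Total interest: $3.93 + $3.93 + $3.93 + $3.93 + $3.93 + $3.93 + $3.93 + $3.93 = $31.44

$31.44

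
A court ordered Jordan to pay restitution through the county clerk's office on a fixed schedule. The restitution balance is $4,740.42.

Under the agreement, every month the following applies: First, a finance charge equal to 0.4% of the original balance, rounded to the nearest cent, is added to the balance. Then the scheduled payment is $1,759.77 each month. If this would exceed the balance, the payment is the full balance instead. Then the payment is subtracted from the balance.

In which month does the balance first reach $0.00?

3

Month 1: $4,740.42 +$18.96 interest = $4,759.38; pay $1,759.77 → $2,999.61
Month 2: $2,999.61 +$18.96 interest = $3,018.57; pay $1,759.77 → $1,258.80
Month 3: $1,258.80 +$18.96 interest = $1,277.76; pay $1,277.76 → $0.00
Balance reaches $0.00 in month 3.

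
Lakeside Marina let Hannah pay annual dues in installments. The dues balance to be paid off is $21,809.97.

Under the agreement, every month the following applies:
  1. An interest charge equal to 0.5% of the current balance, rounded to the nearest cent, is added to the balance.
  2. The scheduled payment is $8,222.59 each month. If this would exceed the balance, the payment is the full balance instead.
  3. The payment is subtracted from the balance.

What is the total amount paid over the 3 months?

$22,015.21

Month 1: opening $21,809.97; interest $109.05 → $21,919.02; payment $8,222.59; balance $13,696.43
Month 2: opening $13,696.43; interest $68.48 → $13,764.91; payment $8,222.59; balance $5,542.32
Month 3: opening $5,542.32; interest $27.71 → $5,570.03; payment $5,570.03; balance $0.00
Total paid: $22,015.21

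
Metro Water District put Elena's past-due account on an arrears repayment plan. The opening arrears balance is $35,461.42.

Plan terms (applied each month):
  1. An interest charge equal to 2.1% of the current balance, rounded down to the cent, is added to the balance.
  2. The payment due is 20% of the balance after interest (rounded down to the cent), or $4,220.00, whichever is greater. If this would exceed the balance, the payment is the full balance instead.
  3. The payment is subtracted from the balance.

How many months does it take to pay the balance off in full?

8

Month 1: $35,461.42 +$744.68 interest = $36,206.10; pay $7,241.22 → $28,964.88
Month 2: $28,964.88 +$608.26 interest = $29,573.14; pay $5,914.62 → $23,658.52
Month 3: $23,658.52 +$496.82 interest = $24,155.34; pay $4,831.06 → $19,324.28
Month 4: $19,324.28 +$405.80 interest = $19,730.08; pay $4,220.00 → $15,510.08
Month 5: $15,510.08 +$325.71 interest = $15,835.79; pay $4,220.00 → $11,615.79
Month 6: $11,615.79 +$243.93 interest = $11,859.72; pay $4,220.00 → $7,639.72
Month 7: $7,639.72 +$160.43 interest = $7,800.15; pay $4,220.00 → $3,580.15
Month 8: $3,580.15 +$75.18 interest = $3,655.33; pay $3,655.33 → $0.00
Balance reaches $0.00 in month 8.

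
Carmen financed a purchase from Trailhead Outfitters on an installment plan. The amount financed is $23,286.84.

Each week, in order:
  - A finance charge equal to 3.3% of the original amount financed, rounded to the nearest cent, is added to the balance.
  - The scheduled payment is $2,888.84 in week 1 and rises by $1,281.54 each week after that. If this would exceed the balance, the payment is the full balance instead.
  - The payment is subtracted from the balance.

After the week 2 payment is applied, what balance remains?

Week 1: $23,286.84 +$768.47 interest = $24,055.31; pay $2,888.84 → $21,166.47
Week 2: $21,166.47 +$768.47 interest = $21,934.94; pay $4,170.38 → $17,764.56

$17,764.56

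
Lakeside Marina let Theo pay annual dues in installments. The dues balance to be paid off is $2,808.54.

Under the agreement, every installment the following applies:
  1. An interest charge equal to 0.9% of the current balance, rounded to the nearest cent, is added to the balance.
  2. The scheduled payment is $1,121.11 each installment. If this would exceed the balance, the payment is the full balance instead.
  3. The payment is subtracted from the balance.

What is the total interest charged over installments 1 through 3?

$46.15

Installment 1: opening $2,808.54; interest $25.28 → $2,833.82; payment $1,121.11; balance $1,712.71
Installment 2: opening $1,712.71; interest $15.41 → $1,728.12; payment $1,121.11; balance $607.01
Installment 3: opening $607.01; interest $5.46 → $612.47; payment $612.47; balance $0.00
Total interest: $25.28 + $15.41 + $5.46 = $46.15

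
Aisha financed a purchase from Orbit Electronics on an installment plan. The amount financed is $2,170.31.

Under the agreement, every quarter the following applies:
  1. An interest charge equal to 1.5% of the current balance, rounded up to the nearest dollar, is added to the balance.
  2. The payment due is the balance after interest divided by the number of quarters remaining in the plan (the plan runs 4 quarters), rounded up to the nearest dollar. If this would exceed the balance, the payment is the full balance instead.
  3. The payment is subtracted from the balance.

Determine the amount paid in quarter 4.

Quarter 1: opening $2,170.31; interest $33.00 → $2,203.31; payment $551.00; balance $1,652.31
Quarter 2: opening $1,652.31; interest $25.00 → $1,677.31; payment $560.00; balance $1,117.31
Quarter 3: opening $1,117.31; interest $17.00 → $1,134.31; payment $568.00; balance $566.31
Quarter 4: opening $566.31; interest $9.00 → $575.31; payment $575.31; balance $0.00

$575.31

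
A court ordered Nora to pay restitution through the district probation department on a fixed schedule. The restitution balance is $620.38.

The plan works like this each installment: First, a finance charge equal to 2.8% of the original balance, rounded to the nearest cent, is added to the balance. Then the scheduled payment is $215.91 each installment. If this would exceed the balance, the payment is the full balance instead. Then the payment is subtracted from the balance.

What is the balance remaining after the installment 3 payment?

Installment 1: opening $620.38; interest $17.37 → $637.75; payment $215.91; balance $421.84
Installment 2: opening $421.84; interest $17.37 → $439.21; payment $215.91; balance $223.30
Installment 3: opening $223.30; interest $17.37 → $240.67; payment $215.91; balance $24.76

$24.76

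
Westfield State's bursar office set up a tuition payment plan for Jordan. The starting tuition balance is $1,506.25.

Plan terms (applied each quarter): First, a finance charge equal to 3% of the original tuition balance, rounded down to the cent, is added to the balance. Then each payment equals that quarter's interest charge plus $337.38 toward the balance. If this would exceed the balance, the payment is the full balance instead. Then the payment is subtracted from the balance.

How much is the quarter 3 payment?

$382.56

Quarter 1: opening $1,506.25; interest $45.18 → $1,551.43; payment $382.56; balance $1,168.87
Quarter 2: opening $1,168.87; interest $45.18 → $1,214.05; payment $382.56; balance $831.49
Quarter 3: opening $831.49; interest $45.18 → $876.67; payment $382.56; balance $494.11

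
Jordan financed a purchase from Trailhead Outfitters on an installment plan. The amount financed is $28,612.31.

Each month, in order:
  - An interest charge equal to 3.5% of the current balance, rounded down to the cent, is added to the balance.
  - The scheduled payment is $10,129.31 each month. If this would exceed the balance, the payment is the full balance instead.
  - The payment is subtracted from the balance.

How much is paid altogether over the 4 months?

Month 1: opening $28,612.31; interest $1,001.43 → $29,613.74; payment $10,129.31; balance $19,484.43
Month 2: opening $19,484.43; interest $681.95 → $20,166.38; payment $10,129.31; balance $10,037.07
Month 3: opening $10,037.07; interest $351.29 → $10,388.36; payment $10,129.31; balance $259.05
Month 4: opening $259.05; interest $9.06 → $268.11; payment $268.11; balance $0.00
Total paid: $30,656.04

$30,656.04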